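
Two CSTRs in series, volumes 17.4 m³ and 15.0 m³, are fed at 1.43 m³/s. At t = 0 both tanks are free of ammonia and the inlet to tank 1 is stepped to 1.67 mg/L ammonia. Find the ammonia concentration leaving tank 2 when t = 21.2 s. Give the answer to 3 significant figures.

0.933 mg/L

Each tank obeys Vᵢ dCᵢ/dt = Q(Cᵢ₋₁ − Cᵢ), so τᵢ = Vᵢ/Q.
τ₁ = 17.4/1.43 = 12.168 s; τ₂ = 15.0/1.43 = 10.490 s.
Solving the cascade with C₁(0)=C₂(0)=0 gives C₂(t) = C_in[1 − (τ₁ e^(−t/τ₁) − τ₂ e^(−t/τ₂))/(τ₁ − τ₂)].
At t = 21.2: e^(−t/τ₁) = 0.17512, e^(−t/τ₂) = 0.13251.
C₂ = 1.67·[1 − (12.168·0.17512 − 10.490·0.13251)/(1.6783)] = 1.67·0.55861 = 0.93288 mg/L.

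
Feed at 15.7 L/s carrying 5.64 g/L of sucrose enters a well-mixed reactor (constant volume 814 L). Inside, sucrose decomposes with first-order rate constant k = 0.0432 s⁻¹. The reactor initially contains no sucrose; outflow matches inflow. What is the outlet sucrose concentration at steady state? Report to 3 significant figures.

1.74 g/L

V dC/dt = Q(C_in − C) − k V C.
Steady state (dC/dt = 0): C_ss = Q C_in/(Q + kV) = C_in/(1 + kV/Q).
C_ss = 15.7·5.64/(15.7 + 0.0432·814) = 88.548/50.865 = 1.7409 g/L.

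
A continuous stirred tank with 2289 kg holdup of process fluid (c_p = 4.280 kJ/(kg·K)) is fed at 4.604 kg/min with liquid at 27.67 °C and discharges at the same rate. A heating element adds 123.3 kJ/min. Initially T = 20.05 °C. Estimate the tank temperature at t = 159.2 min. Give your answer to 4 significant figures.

23.85 °C

Heat balance on the well-mixed liquid: M c_p dT/dt = ṁ c_p (T_in − T) + 123.3.
Rearrange: dT/dt = (T_ss − T)/τ with τ = M/ṁ = 497.176 min and T_ss = T_in + Q̇/(ṁ c_p) = 33.9273 °C.
This is linear first-order; T(t) = T_ss + (T₀ − T_ss) e^(−t/τ).
T(159.2) = 33.9273 + (-13.8773)·e^(−159.2/497.176) = 33.9273 + (-13.8773)·0.725998 = 23.8524 °C.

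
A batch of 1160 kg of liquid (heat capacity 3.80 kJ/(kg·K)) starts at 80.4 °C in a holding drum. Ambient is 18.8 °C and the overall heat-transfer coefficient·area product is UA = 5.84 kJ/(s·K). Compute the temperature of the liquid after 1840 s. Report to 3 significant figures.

First-law balance (no shaft work): M c_p dT/dt = −UA(T − T_amb).
dT/dt = (T_ss − T)/τ with T_ss = T_amb = 18.800 °C, τ = M c_p/UA = 1160·3.80/5.84 = 754.79 s.
T approaches T_ss exponentially: T(t) = T_ss + (T₀ − T_ss) e^(−t/τ).
T(1840) = 18.800 + (61.600)·0.087357 = 24.181 °C.

24.2 °C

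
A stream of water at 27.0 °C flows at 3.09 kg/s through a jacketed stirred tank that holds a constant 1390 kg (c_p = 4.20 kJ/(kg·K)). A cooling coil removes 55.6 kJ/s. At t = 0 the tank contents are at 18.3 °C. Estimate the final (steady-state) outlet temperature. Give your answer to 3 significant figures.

22.7 °C

Energy balance: M c_p dT/dt = ṁ c_p (T_in − T) − 55.6.
At steady state dT/dt = 0 ⇒ T_ss = T_in − Q̇/(ṁ c_p) = 27.0 − 55.6/(3.09·4.20) = 22.716 °C.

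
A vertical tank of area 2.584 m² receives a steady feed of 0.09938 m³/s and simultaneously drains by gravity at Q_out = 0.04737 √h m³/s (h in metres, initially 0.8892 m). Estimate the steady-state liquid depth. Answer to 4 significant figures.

4.401 m

Accumulation of liquid (constant cross-section A): A dh/dt = Q_in − 0.04737 √h. At steady state dh/dt = 0:
Q_in = 0.04737 √h_ss ⇒ √h_ss = 0.09938/0.04737 = 2.09795.
h_ss = 2.09795² = 4.40140 m. (Since h₀ = 0.8892 m < h_ss, the level will rise toward this value.)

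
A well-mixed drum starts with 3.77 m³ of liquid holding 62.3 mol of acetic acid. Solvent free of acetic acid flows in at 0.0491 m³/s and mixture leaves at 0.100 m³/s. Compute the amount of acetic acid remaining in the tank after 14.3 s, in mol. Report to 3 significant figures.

Let m(t) be the amount of acetic acid. Volume: V(t) = V₀ + (Q_in − Q_out) t = 3.77 − 0.050900 t; V(14.3) = 3.0421 m³.
No acetic acid enters, so dm/dt = −Q_out · (m/V).
dm/m = −Q_out dt/(V₀ − 0.050900 t); integrating gives ln(m/m₀) = −(Q_out/(Q_in−Q_out)) ln(V/V₀).
m = m₀ (V₀/V)^(Q_out/(Q_in−Q_out)) = 62.3 × (3.77/3.0421)^(-1.9646) = 40.875 mol.

40.9 mol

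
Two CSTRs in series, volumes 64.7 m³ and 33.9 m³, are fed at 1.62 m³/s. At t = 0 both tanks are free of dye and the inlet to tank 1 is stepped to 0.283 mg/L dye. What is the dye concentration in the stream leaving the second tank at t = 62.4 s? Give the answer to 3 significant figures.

Time constants: τᵢ = Vᵢ/Q for each well-mixed tank.
τ₁ = 64.7/1.62 = 39.938 s; τ₂ = 33.9/1.62 = 20.926 s.
Solving the cascade with C₁(0)=C₂(0)=0 gives C₂(t) = C_in[1 − (τ₁ e^(−t/τ₁) − τ₂ e^(−t/τ₂))/(τ₁ − τ₂)].
At t = 62.4: e^(−t/τ₁) = 0.20963, e^(−t/τ₂) = 0.050694.
C₂ = 0.283·[1 − (39.938·0.20963 − 20.926·0.050694)/(19.012)] = 0.283·0.61544 = 0.17417 mg/L.

0.174 mg/L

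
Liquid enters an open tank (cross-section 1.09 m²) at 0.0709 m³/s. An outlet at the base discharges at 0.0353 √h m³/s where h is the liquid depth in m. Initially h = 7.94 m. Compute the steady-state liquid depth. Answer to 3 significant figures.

4.03 m

A dh/dt = Q_in − 0.0353 √h. Steady state requires inflow = outflow:
Q_in = 0.0353 √h_ss ⇒ √h_ss = 0.0709/0.0353 = 2.0085.
h_ss = 2.0085² = 4.0341 m. (Since h₀ = 7.94 m > h_ss, the level will fall toward this value.)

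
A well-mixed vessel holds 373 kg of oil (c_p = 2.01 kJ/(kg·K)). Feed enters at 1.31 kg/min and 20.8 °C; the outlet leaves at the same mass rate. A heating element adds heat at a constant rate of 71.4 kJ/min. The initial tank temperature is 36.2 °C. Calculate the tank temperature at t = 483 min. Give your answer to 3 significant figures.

45.8 °C

Energy balance: M c_p dT/dt = ṁ c_p (T_in − T) + 71.4.
Rearrange: dT/dt = (T_ss − T)/τ with τ = M/ṁ = 284.73 min and T_ss = T_in + Q̇/(ṁ c_p) = 47.916 °C.
Integrating: T(t) = T_ss + (T₀ − T_ss) e^(−t/τ).
T(483) = 47.916 + (-11.716)·e^(−483/284.73) = 47.916 + (-11.716)·0.18336 = 45.768 °C.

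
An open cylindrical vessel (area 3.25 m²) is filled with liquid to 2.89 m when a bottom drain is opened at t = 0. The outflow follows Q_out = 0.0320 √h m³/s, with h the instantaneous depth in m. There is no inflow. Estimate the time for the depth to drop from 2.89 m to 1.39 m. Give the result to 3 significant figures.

106 s

A dh/dt = −Q_out = −0.0320 √h.
Separate and integrate: 2(√h − √h₀) = −(0.0320/A) t.
t = 2A(√h₀ − √h)/0.0320 = 2·3.25·(√2.89 − √1.39)/0.0320
  = 6.5000 × (1.7000 − 1.1790) / 0.0320 = 105.83 s.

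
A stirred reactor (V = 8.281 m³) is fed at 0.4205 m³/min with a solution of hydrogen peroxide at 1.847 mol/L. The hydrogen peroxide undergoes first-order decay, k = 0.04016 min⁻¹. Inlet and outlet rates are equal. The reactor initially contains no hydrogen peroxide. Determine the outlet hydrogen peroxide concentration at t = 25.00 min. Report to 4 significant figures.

0.9252 mol/L

Accumulation = in − out − consumed: V dC/dt = Q C_in − Q C − k V C.
This is linear with rate a = Q/V + k = 0.0909389 min⁻¹.
C_ss = Q C_in/(Q + kV) = 1.03134 mol/L; C(t) = C_ss + (C₀ − C_ss) e^(−a t).
C(25.00) = 1.03134 + (-1.03134)·e^(−0.0909389·25.00) = 1.03134 + (-1.03134)·0.102954 = 0.925156 mol/L.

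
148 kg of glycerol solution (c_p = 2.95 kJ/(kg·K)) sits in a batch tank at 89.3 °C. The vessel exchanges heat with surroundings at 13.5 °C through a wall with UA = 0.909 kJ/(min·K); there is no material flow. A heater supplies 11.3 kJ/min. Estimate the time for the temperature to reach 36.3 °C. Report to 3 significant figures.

Heat balance on the well-mixed liquid: M c_p dT/dt = −UA(T − T_amb) + Q̇.
τ = M c_p/UA = 480.31 min; T_ss = T_amb + Q̇/UA = 13.5 + 11.3/0.909 = 25.931 °C.
T(t) = T_ss + (T₀ − T_ss)e^(−t/τ); set T = 36.3:
t = −τ ln[(T − T_ss)/(T₀ − T_ss)] = −480.31 · ln(0.16363) = 869.44 min.

869 min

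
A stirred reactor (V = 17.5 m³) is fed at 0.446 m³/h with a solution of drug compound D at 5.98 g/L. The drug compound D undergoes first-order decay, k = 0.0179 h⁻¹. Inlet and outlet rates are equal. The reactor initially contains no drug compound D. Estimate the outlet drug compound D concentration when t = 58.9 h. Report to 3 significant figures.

3.24 g/L

V dC/dt = Q(C_in − C) − k V C.
dC/dt = (Q/V) C_in − (Q/V + k) C; effective rate a = Q/V + k = 0.025486 + 0.0179 = 0.043386 h⁻¹.
C_ss = Q C_in/(Q + kV) = 3.5128 g/L; C(t) = C_ss + (C₀ − C_ss) e^(−a t).
C(58.9) = 3.5128 + (-3.5128)·e^(−0.043386·58.9) = 3.5128 + (-3.5128)·0.077660 = 3.2400 g/L.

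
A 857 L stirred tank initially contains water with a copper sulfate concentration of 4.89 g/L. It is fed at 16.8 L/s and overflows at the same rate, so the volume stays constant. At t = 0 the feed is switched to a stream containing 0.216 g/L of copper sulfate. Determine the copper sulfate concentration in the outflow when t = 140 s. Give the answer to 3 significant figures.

0.516 g/L

Mass balance on the solute (V constant): V dC/dt = Q(C_in − C).
So dC/dt = (C_in − C)/τ with τ = V/Q = 857/16.8 = 51.012 s.
Solution: C(t) = C_in + (C₀ − C_in) e^(−t/τ).
C(140) = 0.216 + (4.89 − 0.216)·e^(−140/51.012) = 0.216 + (4.6740)·0.064283 = 0.51646 g/L.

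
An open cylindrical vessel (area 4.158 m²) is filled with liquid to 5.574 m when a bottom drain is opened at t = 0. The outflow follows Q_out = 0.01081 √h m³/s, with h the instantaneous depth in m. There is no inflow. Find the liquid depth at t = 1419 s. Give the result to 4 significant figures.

0.2666 m

With no inflow, A dh/dt = −0.01081 √h.
∫ h^(−1/2) dh = −(0.01081/A) ∫ dt, giving 2√h = 2√h₀ − (0.01081/A) t.
√h = √5.574 − 0.01081·1419/(2·4.158) = 2.36093 − 1.84456 = 0.516369.
h = 0.516369² = 0.266636 m.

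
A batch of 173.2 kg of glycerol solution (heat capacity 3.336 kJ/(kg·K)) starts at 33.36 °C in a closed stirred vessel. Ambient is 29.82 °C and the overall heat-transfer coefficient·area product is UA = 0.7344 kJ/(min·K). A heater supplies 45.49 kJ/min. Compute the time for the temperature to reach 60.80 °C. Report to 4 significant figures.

499.3 min

Energy balance: M c_p dT/dt = −UA(T − T_amb) + Q̇.
τ = M c_p/UA = 786.758 min; T_ss = T_amb + Q̇/UA = 29.82 + 45.49/0.7344 = 91.7617 °C.
T(t) = T_ss + (T₀ − T_ss)e^(−t/τ); set T = 60.80:
t = −τ ln[(T − T_ss)/(T₀ − T_ss)] = −786.758 · ln(0.530151) = 499.272 min.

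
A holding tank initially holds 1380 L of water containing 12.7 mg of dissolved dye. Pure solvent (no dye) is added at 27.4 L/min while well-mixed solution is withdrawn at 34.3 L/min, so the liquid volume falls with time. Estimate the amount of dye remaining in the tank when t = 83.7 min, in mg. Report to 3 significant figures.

Total volume: dV/dt = Q_in − Q_out = -6.9000 L/min, so V(t) = 1380 − 6.9000 t and V(83.7) = 802.47 L.
Species balance (pure solvent in): dm/dt = −Q_out · m/V(t).
Separate: dm/m = −Q_out dt/V(t) ⇒ ln(m/m₀) = −(Q_out/(Q_in−Q_out)) ln(V/V₀).
m = m₀ (V₀/V)^(Q_out/(Q_in−Q_out)) = 12.7 × (1380/802.47)^(-4.9710) = 0.85778 mg.

0.858 mg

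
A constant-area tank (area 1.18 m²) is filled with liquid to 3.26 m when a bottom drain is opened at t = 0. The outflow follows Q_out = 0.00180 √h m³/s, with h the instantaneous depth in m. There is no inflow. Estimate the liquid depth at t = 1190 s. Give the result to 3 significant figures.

With no inflow, A dh/dt = −0.00180 √h.
This is separable: 2 d(√h)/dt = −0.00180/A, so √h = √h₀ − (0.00180/(2A)) t.
√h = √3.26 − 0.00180·1190/(2·1.18) = 1.8055 − 0.90763 = 0.89792.
h = 0.89792² = 0.80626 m.

0.806 m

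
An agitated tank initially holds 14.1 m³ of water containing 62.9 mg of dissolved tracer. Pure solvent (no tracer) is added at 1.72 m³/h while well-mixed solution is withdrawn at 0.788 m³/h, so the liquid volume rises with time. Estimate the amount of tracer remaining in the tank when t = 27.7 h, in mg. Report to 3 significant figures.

26.1 mg

Let m(t) be the amount of tracer. Volume: V(t) = V₀ + (Q_in − Q_out) t = 14.1 + 0.93200 t; V(27.7) = 39.916 m³.
Species balance (pure solvent in): dm/dt = −Q_out · m/V(t).
dm/m = −Q_out dt/(V₀ + 0.93200 t); integrating gives ln(m/m₀) = −(Q_out/(Q_in−Q_out)) ln(V/V₀).
m = m₀ (V₀/V)^(Q_out/(Q_in−Q_out)) = 62.9 × (14.1/39.916)^(0.84549) = 26.094 mg.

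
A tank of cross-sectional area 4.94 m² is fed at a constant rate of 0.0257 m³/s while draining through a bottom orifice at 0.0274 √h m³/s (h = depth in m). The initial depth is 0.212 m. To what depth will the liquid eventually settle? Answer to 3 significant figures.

0.880 m

A dh/dt = Q_in − 0.0274 √h. Steady state requires inflow = outflow:
Q_in = 0.0274 √h_ss ⇒ √h_ss = 0.0257/0.0274 = 0.93796.
h_ss = 0.93796² = 0.87976 m. (Since h₀ = 0.212 m < h_ss, the level will rise toward this value.)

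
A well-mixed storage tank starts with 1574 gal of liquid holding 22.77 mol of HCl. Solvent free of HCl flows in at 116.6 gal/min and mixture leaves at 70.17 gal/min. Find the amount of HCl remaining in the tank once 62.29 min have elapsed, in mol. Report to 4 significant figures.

4.708 mol

Let m(t) be the amount of HCl. Volume: V(t) = V₀ + (Q_in − Q_out) t = 1574 + 46.4300 t; V(62.29) = 4466.12 gal.
Solute balance: dm/dt = 0 − Q_out C = −Q_out m/V(t).
Separate: dm/m = −Q_out dt/V(t) ⇒ ln(m/m₀) = −(Q_out/(Q_in−Q_out)) ln(V/V₀).
m = m₀ (V₀/V)^(Q_out/(Q_in−Q_out)) = 22.77 × (1574/4466.12)^(1.51131) = 4.70817 mol.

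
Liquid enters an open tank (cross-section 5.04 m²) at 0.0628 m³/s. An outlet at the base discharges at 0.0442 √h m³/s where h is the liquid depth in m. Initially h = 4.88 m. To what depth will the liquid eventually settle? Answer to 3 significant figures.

2.02 m

Level balance: A dh/dt = 0.0628 − 0.0442 √h. Setting dh/dt = 0:
Q_in = 0.0442 √h_ss ⇒ √h_ss = 0.0628/0.0442 = 1.4208.
h_ss = 1.4208² = 2.0187 m. (Since h₀ = 4.88 m > h_ss, the level will fall toward this value.)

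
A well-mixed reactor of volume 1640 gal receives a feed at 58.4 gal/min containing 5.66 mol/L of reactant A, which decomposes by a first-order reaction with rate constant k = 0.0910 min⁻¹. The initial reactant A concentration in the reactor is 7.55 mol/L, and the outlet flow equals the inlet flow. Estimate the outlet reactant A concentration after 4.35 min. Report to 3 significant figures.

5.03 mol/L

Accumulation = in − out − consumed: V dC/dt = Q C_in − Q C − k V C.
dC/dt = (Q/V) C_in − (Q/V + k) C; effective rate a = Q/V + k = 0.035610 + 0.0910 = 0.12661 min⁻¹.
C_ss = Q C_in/(Q + kV) = 1.5919 mol/L; C(t) = C_ss + (C₀ − C_ss) e^(−a t).
C(4.35) = 1.5919 + (5.9581)·e^(−0.12661·4.35) = 1.5919 + (5.9581)·0.57652 = 5.0268 mol/L.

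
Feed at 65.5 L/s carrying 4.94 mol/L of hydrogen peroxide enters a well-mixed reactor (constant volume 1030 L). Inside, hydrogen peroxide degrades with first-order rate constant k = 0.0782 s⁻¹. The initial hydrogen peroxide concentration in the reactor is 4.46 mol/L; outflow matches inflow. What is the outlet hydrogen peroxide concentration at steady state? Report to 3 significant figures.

2.22 mol/L

Species balance: V dC/dt = Q C_in − Q C − k V C.
At steady state: 0 = Q C_in − (Q + kV) C_ss, so C_ss = Q C_in/(Q + kV).
C_ss = 65.5·4.94/(65.5 + 0.0782·1030) = 323.57/146.05 = 2.2155 mol/L.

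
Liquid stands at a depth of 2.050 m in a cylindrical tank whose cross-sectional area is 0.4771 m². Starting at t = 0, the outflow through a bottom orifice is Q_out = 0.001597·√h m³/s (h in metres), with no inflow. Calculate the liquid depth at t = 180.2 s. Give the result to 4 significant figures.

1.277 m

A dh/dt = −Q_out = −0.001597 √h.
∫ h^(−1/2) dh = −(0.001597/A) ∫ dt, giving 2√h = 2√h₀ − (0.001597/A) t.
√h = √2.050 − 0.001597·180.2/(2·0.4771) = 1.43178 − 0.301592 = 1.13019.
h = 1.13019² = 1.27733 m.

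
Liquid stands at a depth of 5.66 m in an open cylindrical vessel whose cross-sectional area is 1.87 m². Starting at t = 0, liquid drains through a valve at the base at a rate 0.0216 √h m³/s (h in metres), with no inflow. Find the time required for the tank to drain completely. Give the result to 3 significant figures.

A dh/dt = −Q_out = −0.0216 √h.
This is separable: 2 d(√h)/dt = −0.0216/A, so √h = √h₀ − (0.0216/(2A)) t.
Tank is empty when √h = 0: t_empty = 2A√h₀/0.0216.
t_empty = 2·1.87·√5.66/0.0216 = 3.7400·2.3791/0.0216 = 411.93 s.

412 s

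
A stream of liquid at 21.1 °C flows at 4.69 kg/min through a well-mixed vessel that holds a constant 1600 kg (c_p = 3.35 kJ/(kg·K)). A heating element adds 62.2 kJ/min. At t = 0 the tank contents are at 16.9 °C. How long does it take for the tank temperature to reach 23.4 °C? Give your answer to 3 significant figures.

Energy balance: M c_p dT/dt = ṁ c_p (T_in − T) + 62.2.
τ = M/ṁ = 341.15 min; T_ss = T_in + Q̇/(ṁ c_p) = 25.059 °C.
T(t) = T_ss + (T₀ − T_ss) e^(−t/τ). Set T = 23.4:
e^(−t/τ) = (23.4 − 25.059)/(16.9 − 25.059) = 0.20332
t = −341.15 · ln(0.20332) = 543.44 min.

543 min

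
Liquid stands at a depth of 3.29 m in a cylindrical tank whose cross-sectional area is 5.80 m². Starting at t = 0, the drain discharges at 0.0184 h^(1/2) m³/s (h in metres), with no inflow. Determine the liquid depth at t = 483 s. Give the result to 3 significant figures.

A dh/dt = −Q_out = −0.0184 √h.
Separate and integrate: 2(√h − √h₀) = −(0.0184/A) t.
√h = √3.29 − 0.0184·483/(2·5.80) = 1.8138 − 0.76614 = 1.0477.
h = 1.0477² = 1.0977 m.

1.10 m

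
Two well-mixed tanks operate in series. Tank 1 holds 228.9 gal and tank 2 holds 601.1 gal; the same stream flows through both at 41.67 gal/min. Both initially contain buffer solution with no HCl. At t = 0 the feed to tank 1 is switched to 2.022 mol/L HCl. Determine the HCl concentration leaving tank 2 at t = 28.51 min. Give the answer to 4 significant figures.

Each tank obeys Vᵢ dCᵢ/dt = Q(Cᵢ₋₁ − Cᵢ), so τᵢ = Vᵢ/Q.
τ₁ = 228.9/41.67 = 5.49316 min; τ₂ = 601.1/41.67 = 14.4252 min.
Tank 1: C₁ = C_in(1 − e^(−t/τ₁)). Tank 2 (τ₁ ≠ τ₂): C₂ = C_in[1 − (τ₁ e^(−t/τ₁) − τ₂ e^(−t/τ₂))/(τ₁ − τ₂)].
At t = 28.51: e^(−t/τ₁) = 0.00557150, e^(−t/τ₂) = 0.138568.
C₂ = 2.022·[1 − (5.49316·0.00557150 − 14.4252·0.138568)/(-8.93209)] = 2.022·0.779641 = 1.57643 mol/L.

1.576 mol/L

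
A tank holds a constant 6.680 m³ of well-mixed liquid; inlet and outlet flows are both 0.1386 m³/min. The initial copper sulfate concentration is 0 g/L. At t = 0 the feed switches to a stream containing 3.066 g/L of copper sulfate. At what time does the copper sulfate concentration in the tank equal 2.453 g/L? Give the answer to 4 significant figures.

77.58 min

Mass balance on the solute (V constant): V dC/dt = Q(C_in − C), so τ = V/Q = 48.1962 min.
C(t) = C_in + (C₀ − C_in) e^(−t/τ). Set C = 2.453 and solve for t:
e^(−t/τ) = (C − C_in)/(C₀ − C_in) = (2.453 − 3.066)/(0 − 3.066) = 0.199935
t = −τ ln(…) = 48.1962 × 1.60976 = 77.5846 min.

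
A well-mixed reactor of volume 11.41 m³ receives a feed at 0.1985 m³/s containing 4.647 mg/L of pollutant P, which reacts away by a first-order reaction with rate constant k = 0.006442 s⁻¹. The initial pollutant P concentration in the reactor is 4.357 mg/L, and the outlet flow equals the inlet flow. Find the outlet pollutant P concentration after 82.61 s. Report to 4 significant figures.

3.526 mg/L

Species balance: V dC/dt = Q C_in − Q C − k V C.
dC/dt = (Q/V) C_in − (Q/V + k) C; effective rate a = Q/V + k = 0.0173970 + 0.006442 = 0.0238390 s⁻¹.
C_ss = Q C_in/(Q + kV) = 3.39124 mg/L; C(t) = C_ss + (C₀ − C_ss) e^(−a t).
C(82.61) = 3.39124 + (0.965755)·e^(−0.0238390·82.61) = 3.39124 + (0.965755)·0.139549 = 3.52601 mg/L.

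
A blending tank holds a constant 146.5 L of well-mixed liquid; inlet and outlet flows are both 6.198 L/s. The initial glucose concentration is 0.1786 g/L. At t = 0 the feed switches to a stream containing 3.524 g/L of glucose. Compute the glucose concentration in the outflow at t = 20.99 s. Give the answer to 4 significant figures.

2.147 g/L

Species balance on the tank: V dC/dt = Q(C_in − C).
Time constant τ = V/Q = 146.5/6.198 = 23.6367 s.
Integrating: C(t) = C_in + (C₀ − C_in) e^(−t/τ).
C(20.99) = 3.524 + (0.1786 − 3.524)·e^(−20.99/23.6367) = 3.524 + (-3.34540)·0.411467 = 2.14748 g/L.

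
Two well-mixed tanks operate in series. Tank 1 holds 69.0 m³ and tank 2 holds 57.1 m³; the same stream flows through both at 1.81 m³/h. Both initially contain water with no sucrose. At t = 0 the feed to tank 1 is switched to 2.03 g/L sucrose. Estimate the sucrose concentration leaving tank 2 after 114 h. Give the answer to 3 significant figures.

Time constants: τᵢ = Vᵢ/Q for each well-mixed tank.
τ₁ = 69.0/1.81 = 38.122 h; τ₂ = 57.1/1.81 = 31.547 h.
Tank 1: C₁ = C_in(1 − e^(−t/τ₁)). Tank 2 (τ₁ ≠ τ₂): C₂ = C_in[1 − (τ₁ e^(−t/τ₁) − τ₂ e^(−t/τ₂))/(τ₁ − τ₂)].
At t = 114: e^(−t/τ₁) = 0.050266, e^(−t/τ₂) = 0.026953.
C₂ = 2.03·[1 − (38.122·0.050266 − 31.547·0.026953)/(6.5746)] = 2.03·0.83787 = 1.7009 g/L.

1.70 g/L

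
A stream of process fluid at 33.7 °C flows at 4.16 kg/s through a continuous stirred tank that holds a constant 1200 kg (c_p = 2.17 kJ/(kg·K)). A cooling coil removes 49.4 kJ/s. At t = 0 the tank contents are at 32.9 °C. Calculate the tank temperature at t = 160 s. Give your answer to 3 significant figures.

30.9 °C

M c_p dT/dt = ṁ c_p (T_in − T) − Q̇.
τ = M/ṁ = 288.46 s; T_ss = T_in − Q̇/(ṁ c_p) = 33.7 − 49.4/(4.16·2.17) = 28.228 °C.
T approaches T_ss exponentially: T(t) = T_ss + (T₀ − T_ss) e^(−t/τ).
T(160) = 28.228 + (4.6724)·e^(−160/288.46) = 28.228 + (4.6724)·0.57426 = 30.911 °C.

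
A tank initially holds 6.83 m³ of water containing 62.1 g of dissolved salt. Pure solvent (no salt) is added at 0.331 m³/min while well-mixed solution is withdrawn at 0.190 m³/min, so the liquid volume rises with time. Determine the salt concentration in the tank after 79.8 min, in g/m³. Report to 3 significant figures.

Total volume: dV/dt = Q_in − Q_out = 0.14100 m³/min, so V(t) = 6.83 + 0.14100 t and V(79.8) = 18.082 m³.
Species balance (pure solvent in): dm/dt = −Q_out · m/V(t).
Separate: dm/m = −Q_out dt/V(t) ⇒ ln(m/m₀) = −(Q_out/(Q_in−Q_out)) ln(V/V₀).
m = m₀ (V₀/V)^(Q_out/(Q_in−Q_out)) = 62.1 × (6.83/18.082)^(1.3475) = 16.724 g.
C = m/V = 16.724/18.082 = 0.92489 g/m³.

0.925 g/m³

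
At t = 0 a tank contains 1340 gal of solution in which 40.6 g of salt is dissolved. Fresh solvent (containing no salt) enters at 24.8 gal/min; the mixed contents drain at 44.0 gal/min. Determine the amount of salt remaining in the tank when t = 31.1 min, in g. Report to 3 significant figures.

Let m(t) be the amount of salt. Volume: V(t) = V₀ + (Q_in − Q_out) t = 1340 − 19.200 t; V(31.1) = 742.88 gal.
Solute balance: dm/dt = 0 − Q_out C = −Q_out m/V(t).
dm/m = −Q_out dt/(V₀ − 19.200 t); integrating gives ln(m/m₀) = −(Q_out/(Q_in−Q_out)) ln(V/V₀).
m = m₀ (V₀/V)^(Q_out/(Q_in−Q_out)) = 40.6 × (1340/742.88)^(-2.2917) = 10.506 g.

10.5 g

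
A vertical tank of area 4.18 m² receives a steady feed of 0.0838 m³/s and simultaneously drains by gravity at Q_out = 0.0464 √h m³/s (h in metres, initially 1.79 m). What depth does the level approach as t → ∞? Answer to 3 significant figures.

Accumulation of liquid (constant cross-section A): A dh/dt = Q_in − 0.0464 √h. At steady state dh/dt = 0:
Q_in = 0.0464 √h_ss ⇒ √h_ss = 0.0838/0.0464 = 1.8060.
h_ss = 1.8060² = 3.2618 m. (Since h₀ = 1.79 m < h_ss, the level will rise toward this value.)

3.26 m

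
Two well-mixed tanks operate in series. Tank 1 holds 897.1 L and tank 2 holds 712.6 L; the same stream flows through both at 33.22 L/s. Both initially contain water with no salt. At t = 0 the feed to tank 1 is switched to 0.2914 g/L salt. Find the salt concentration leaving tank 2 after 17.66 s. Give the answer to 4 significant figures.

0.04872 g/L

Species balance on tank i: dCᵢ/dt = (Cᵢ₋₁ − Cᵢ)/τᵢ with τᵢ = Vᵢ/Q.
τ₁ = 897.1/33.22 = 27.0048 s; τ₂ = 712.6/33.22 = 21.4509 s.
Tank 1: C₁ = C_in(1 − e^(−t/τ₁)). Tank 2 (τ₁ ≠ τ₂): C₂ = C_in[1 − (τ₁ e^(−t/τ₁) − τ₂ e^(−t/τ₂))/(τ₁ − τ₂)].
At t = 17.66: e^(−t/τ₁) = 0.519984, e^(−t/τ₂) = 0.438992.
C₂ = 0.2914·[1 − (27.0048·0.519984 − 21.4509·0.438992)/(5.55388)] = 0.2914·0.167198 = 0.0487216 g/L.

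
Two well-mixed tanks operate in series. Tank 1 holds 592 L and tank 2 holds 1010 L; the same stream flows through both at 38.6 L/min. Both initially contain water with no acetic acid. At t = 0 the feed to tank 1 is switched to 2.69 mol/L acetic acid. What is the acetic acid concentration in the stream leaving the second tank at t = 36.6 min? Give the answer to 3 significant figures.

Each tank obeys Vᵢ dCᵢ/dt = Q(Cᵢ₋₁ − Cᵢ), so τᵢ = Vᵢ/Q.
τ₁ = 592/38.6 = 15.337 min; τ₂ = 1010/38.6 = 26.166 min.
Tank 1: C₁ = C_in(1 − e^(−t/τ₁)). Tank 2 (τ₁ ≠ τ₂): C₂ = C_in[1 − (τ₁ e^(−t/τ₁) − τ₂ e^(−t/τ₂))/(τ₁ − τ₂)].
At t = 36.6: e^(−t/τ₁) = 0.091958, e^(−t/τ₂) = 0.24690.
C₂ = 2.69·[1 − (15.337·0.091958 − 26.166·0.24690)/(-10.829)] = 2.69·0.53366 = 1.4355 mol/L.

1.44 mol/L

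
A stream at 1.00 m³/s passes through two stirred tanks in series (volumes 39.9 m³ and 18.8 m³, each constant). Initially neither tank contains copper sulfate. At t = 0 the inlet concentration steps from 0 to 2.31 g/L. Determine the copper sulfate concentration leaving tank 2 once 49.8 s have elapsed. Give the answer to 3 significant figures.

1.20 g/L

Time constants: τᵢ = Vᵢ/Q for each well-mixed tank.
τ₁ = 39.9/1.00 = 39.900 s; τ₂ = 18.8/1.00 = 18.800 s.
Solving the cascade with C₁(0)=C₂(0)=0 gives C₂(t) = C_in[1 − (τ₁ e^(−t/τ₁) − τ₂ e^(−t/τ₂))/(τ₁ − τ₂)].
At t = 49.8: e^(−t/τ₁) = 0.28704, e^(−t/τ₂) = 0.070726.
C₂ = 2.31·[1 − (39.900·0.28704 − 18.800·0.070726)/(21.100)] = 2.31·0.52022 = 1.2017 g/L.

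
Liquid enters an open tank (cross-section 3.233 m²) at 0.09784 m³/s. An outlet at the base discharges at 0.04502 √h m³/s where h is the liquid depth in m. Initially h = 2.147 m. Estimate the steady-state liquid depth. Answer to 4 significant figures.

4.723 m

A dh/dt = Q_in − 0.04502 √h. Steady state requires inflow = outflow:
Q_in = 0.04502 √h_ss ⇒ √h_ss = 0.09784/0.04502 = 2.17326.
h_ss = 2.17326² = 4.72304 m. (Since h₀ = 2.147 m < h_ss, the level will rise toward this value.)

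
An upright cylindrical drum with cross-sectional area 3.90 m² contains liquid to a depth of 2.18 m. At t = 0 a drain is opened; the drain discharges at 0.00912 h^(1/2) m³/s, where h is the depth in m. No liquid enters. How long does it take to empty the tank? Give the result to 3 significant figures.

A dh/dt = −Q_out = −0.00912 √h.
Separate and integrate: 2(√h − √h₀) = −(0.00912/A) t.
Set h = 0: 2√h₀ = (0.00912/A) t_empty ⇒ t_empty = 2A√h₀/0.00912.
t_empty = 2·3.90·√2.18/0.00912 = 7.8000·1.4765/0.00912 = 1262.8 s.

1260 s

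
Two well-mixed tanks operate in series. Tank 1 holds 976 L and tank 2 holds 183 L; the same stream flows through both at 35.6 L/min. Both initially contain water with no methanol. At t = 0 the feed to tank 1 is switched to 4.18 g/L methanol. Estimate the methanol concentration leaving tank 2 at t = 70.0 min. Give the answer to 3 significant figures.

3.78 g/L

Each tank obeys Vᵢ dCᵢ/dt = Q(Cᵢ₋₁ − Cᵢ), so τᵢ = Vᵢ/Q.
τ₁ = 976/35.6 = 27.416 min; τ₂ = 183/35.6 = 5.1404 min.
Solving the cascade with C₁(0)=C₂(0)=0 gives C₂(t) = C_in[1 − (τ₁ e^(−t/τ₁) − τ₂ e^(−t/τ₂))/(τ₁ − τ₂)].
At t = 70.0: e^(−t/τ₁) = 0.077826, e^(−t/τ₂) = 1.2190e-06.
C₂ = 4.18·[1 − (27.416·0.077826 − 5.1404·1.2190e-06)/(22.275)] = 4.18·0.90421 = 3.7796 g/L.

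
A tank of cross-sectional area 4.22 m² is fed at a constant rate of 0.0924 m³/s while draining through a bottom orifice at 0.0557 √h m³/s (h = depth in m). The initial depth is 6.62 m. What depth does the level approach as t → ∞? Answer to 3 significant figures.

Unsteady balance on liquid volume: A dh/dt = Q_in − 0.0557 √h. At steady state dh/dt = 0:
Q_in = 0.0557 √h_ss ⇒ √h_ss = 0.0924/0.0557 = 1.6589.
h_ss = 1.6589² = 2.7519 m. (Since h₀ = 6.62 m > h_ss, the level will fall toward this value.)

2.75 m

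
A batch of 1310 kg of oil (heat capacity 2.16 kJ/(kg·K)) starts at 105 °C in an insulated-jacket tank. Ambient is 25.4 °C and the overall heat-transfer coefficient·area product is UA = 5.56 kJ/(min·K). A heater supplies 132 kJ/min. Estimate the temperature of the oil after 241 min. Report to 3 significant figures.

M c_p dT/dt = −UA(T − T_amb) + Q̇.
dT/dt = (T_ss − T)/τ with T_ss = T_amb + Q̇/UA = 25.4 + 132/5.56 = 49.141 °C, τ = M c_p/UA = 1310·2.16/5.56 = 508.92 min.
T approaches T_ss exponentially: T(t) = T_ss + (T₀ − T_ss) e^(−t/τ).
T(241) = 49.141 + (55.859)·0.62279 = 83.929 °C.

83.9 °C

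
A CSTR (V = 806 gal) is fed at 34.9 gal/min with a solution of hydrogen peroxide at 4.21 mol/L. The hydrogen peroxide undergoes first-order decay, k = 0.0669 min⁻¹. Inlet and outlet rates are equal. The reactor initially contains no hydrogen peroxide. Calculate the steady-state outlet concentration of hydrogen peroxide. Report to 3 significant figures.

1.65 mol/L

Accumulation = in − out − consumed: V dC/dt = Q C_in − Q C − k V C.
Steady state (dC/dt = 0): C_ss = Q C_in/(Q + kV) = C_in/(1 + kV/Q).
C_ss = 34.9·4.21/(34.9 + 0.0669·806) = 146.93/88.821 = 1.6542 mol/L.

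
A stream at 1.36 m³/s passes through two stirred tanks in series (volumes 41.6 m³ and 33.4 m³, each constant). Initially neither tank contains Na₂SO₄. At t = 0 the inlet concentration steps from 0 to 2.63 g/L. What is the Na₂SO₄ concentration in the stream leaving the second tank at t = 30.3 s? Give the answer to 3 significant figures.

0.794 g/L

Time constants: τᵢ = Vᵢ/Q for each well-mixed tank.
τ₁ = 41.6/1.36 = 30.588 s; τ₂ = 33.4/1.36 = 24.559 s.
Tank 1: C₁ = C_in(1 − e^(−t/τ₁)). Tank 2 (τ₁ ≠ τ₂): C₂ = C_in[1 − (τ₁ e^(−t/τ₁) − τ₂ e^(−t/τ₂))/(τ₁ − τ₂)].
At t = 30.3: e^(−t/τ₁) = 0.37136, e^(−t/τ₂) = 0.29119.
C₂ = 2.63·[1 − (30.588·0.37136 − 24.559·0.29119)/(6.0294)] = 2.63·0.30209 = 0.79450 g/L.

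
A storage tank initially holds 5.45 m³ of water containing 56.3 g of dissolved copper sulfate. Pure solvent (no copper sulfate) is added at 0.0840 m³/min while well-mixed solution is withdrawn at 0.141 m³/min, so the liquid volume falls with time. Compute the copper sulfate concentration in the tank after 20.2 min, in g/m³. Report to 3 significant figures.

Total volume: dV/dt = Q_in − Q_out = -0.057000 m³/min, so V(t) = 5.45 − 0.057000 t and V(20.2) = 4.2986 m³.
Solute balance: dm/dt = 0 − Q_out C = −Q_out m/V(t).
dm/m = −Q_out dt/(V₀ − 0.057000 t); integrating gives ln(m/m₀) = −(Q_out/(Q_in−Q_out)) ln(V/V₀).
m = m₀ (V₀/V)^(Q_out/(Q_in−Q_out)) = 56.3 × (5.45/4.2986)^(-2.4737) = 31.300 g.
C = m/V = 31.300/4.2986 = 7.2815 g/m³.

7.28 g/m³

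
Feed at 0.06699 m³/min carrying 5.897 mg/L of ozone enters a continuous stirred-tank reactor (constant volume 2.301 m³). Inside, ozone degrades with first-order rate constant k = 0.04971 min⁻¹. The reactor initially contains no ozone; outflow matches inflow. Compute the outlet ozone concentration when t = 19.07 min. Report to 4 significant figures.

1.694 mg/L

Accumulation = in − out − consumed: V dC/dt = Q C_in − Q C − k V C.
This is linear with rate a = Q/V + k = 0.0788234 min⁻¹.
C_ss = Q C_in/(Q + kV) = 2.17806 mg/L; C(t) = C_ss + (C₀ − C_ss) e^(−a t).
C(19.07) = 2.17806 + (-2.17806)·e^(−0.0788234·19.07) = 2.17806 + (-2.17806)·0.222426 = 1.69360 mg/L.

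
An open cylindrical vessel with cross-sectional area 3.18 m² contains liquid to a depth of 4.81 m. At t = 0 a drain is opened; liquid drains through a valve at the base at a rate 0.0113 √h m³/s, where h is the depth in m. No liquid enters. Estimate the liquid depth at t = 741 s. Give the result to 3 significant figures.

0.768 m

With no inflow, A dh/dt = −0.0113 √h.
∫ h^(−1/2) dh = −(0.0113/A) ∫ dt, giving 2√h = 2√h₀ − (0.0113/A) t.
√h = √4.81 − 0.0113·741/(2·3.18) = 2.1932 − 1.3166 = 0.87661.
h = 0.87661² = 0.76845 m.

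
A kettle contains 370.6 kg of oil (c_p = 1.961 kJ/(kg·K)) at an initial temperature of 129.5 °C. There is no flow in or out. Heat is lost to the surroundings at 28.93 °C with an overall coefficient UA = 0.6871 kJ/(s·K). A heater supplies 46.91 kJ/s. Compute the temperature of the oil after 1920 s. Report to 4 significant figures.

102.5 °C

Unsteady energy balance on the tank contents: M c_p dT/dt = −UA(T − T_amb) + Q̇.
dT/dt = (T_ss − T)/τ with T_ss = T_amb + Q̇/UA = 28.93 + 46.91/0.6871 = 97.2024 °C, τ = M c_p/UA = 370.6·1.961/0.6871 = 1057.70 s.
This is linear first-order; T(t) = T_ss + (T₀ − T_ss) e^(−t/τ).
T(1920) = 97.2024 + (32.2976)·0.162796 = 102.460 °C.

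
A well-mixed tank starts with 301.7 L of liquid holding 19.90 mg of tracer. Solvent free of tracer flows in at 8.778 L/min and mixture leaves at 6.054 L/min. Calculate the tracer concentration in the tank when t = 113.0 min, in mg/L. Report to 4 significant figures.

Let m(t) be the amount of tracer. Volume: V(t) = V₀ + (Q_in − Q_out) t = 301.7 + 2.72400 t; V(113.0) = 609.512 L.
Solute balance: dm/dt = 0 − Q_out C = −Q_out m/V(t).
Separate: dm/m = −Q_out dt/V(t) ⇒ ln(m/m₀) = −(Q_out/(Q_in−Q_out)) ln(V/V₀).
m = m₀ (V₀/V)^(Q_out/(Q_in−Q_out)) = 19.90 × (301.7/609.512)^(2.22247) = 4.16962 mg.
C = m/V = 4.16962/609.512 = 0.00684091 mg/L.

0.006841 mg/L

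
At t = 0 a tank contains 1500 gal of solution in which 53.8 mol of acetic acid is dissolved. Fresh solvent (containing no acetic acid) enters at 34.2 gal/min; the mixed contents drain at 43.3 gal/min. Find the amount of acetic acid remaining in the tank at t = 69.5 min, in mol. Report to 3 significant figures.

Total volume: dV/dt = Q_in − Q_out = -9.1000 gal/min, so V(t) = 1500 − 9.1000 t and V(69.5) = 867.55 gal.
Species balance (pure solvent in): dm/dt = −Q_out · m/V(t).
Separate: dm/m = −Q_out dt/V(t) ⇒ ln(m/m₀) = −(Q_out/(Q_in−Q_out)) ln(V/V₀).
m = m₀ (V₀/V)^(Q_out/(Q_in−Q_out)) = 53.8 × (1500/867.55)^(-4.7582) = 3.9745 mol.

3.97 mol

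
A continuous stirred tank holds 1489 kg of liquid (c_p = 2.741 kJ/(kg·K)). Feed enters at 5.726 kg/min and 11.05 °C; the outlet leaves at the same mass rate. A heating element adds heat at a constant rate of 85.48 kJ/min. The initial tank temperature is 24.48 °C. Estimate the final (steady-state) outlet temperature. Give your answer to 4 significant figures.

Unsteady energy balance on the tank contents: M c_p dT/dt = ṁ c_p (T_in − T) + 85.48.
At steady state dT/dt = 0 ⇒ T_ss = T_in + Q̇/(ṁ c_p) = 11.05 + 85.48/(5.726·2.741) = 16.4963 °C.

16.50 °C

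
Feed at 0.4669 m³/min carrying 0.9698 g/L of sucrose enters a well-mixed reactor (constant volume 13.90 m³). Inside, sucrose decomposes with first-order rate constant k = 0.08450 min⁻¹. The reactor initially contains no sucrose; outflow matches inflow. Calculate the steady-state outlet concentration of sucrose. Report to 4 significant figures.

Accumulation = in − out − consumed: V dC/dt = Q C_in − Q C − k V C.
At steady state: 0 = Q C_in − (Q + kV) C_ss, so C_ss = Q C_in/(Q + kV).
C_ss = 0.4669·0.9698/(0.4669 + 0.08450·13.90) = 0.452800/1.64145 = 0.275853 g/L.

0.2759 g/L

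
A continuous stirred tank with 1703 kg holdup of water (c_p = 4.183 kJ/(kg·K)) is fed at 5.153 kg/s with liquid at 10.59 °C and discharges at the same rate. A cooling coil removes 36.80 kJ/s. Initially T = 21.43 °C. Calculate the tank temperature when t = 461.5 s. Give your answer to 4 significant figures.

Energy balance: M c_p dT/dt = ṁ c_p (T_in − T) − 36.80.
τ = M/ṁ = 330.487 s; T_ss = T_in − Q̇/(ṁ c_p) = 10.59 − 36.80/(5.153·4.183) = 8.88274 °C.
This is linear first-order; T(t) = T_ss + (T₀ − T_ss) e^(−t/τ).
T(461.5) = 8.88274 + (12.5473)·e^(−461.5/330.487) = 8.88274 + (12.5473)·0.247480 = 11.9879 °C.

11.99 °C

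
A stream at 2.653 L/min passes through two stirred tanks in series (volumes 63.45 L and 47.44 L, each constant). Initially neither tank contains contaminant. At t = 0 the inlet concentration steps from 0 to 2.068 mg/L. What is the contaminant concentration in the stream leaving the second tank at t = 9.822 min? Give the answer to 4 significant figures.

Species balance on tank i: dCᵢ/dt = (Cᵢ₋₁ − Cᵢ)/τᵢ with τᵢ = Vᵢ/Q.
τ₁ = 63.45/2.653 = 23.9163 min; τ₂ = 47.44/2.653 = 17.8816 min.
Tank 1: C₁ = C_in(1 − e^(−t/τ₁)). Tank 2 (τ₁ ≠ τ₂): C₂ = C_in[1 − (τ₁ e^(−t/τ₁) − τ₂ e^(−t/τ₂))/(τ₁ − τ₂)].
At t = 9.822: e^(−t/τ₁) = 0.663198, e^(−t/τ₂) = 0.577366.
C₂ = 2.068·[1 − (23.9163·0.663198 − 17.8816·0.577366)/(6.03468)] = 2.068·0.0824705 = 0.170549 mg/L.

0.1705 mg/L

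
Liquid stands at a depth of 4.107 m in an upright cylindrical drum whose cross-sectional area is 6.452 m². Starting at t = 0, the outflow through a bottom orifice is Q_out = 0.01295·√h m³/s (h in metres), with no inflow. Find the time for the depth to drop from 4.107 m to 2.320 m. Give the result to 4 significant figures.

A dh/dt = −Q_out = −0.01295 √h.
This is separable: 2 d(√h)/dt = −0.01295/A, so √h = √h₀ − (0.01295/(2A)) t.
t = 2A(√h₀ − √h)/0.01295 = 2·6.452·(√4.107 − √2.320)/0.01295
  = 12.9040 × (2.02657 − 1.52315) / 0.01295 = 501.631 s.

501.6 s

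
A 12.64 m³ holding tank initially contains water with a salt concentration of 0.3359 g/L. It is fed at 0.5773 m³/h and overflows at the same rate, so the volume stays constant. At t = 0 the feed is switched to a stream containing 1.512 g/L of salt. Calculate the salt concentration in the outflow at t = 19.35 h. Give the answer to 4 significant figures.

1.026 g/L

Mass balance on the solute (V constant): V dC/dt = Q(C_in − C).
So dC/dt = (C_in − C)/τ with τ = V/Q = 12.64/0.5773 = 21.8950 h.
This is linear first-order; C(t) = C_in + (C₀ − C_in) e^(−t/τ).
C(19.35) = 1.512 + (0.3359 − 1.512)·e^(−19.35/21.8950) = 1.512 + (-1.17610)·0.413225 = 1.02601 g/L.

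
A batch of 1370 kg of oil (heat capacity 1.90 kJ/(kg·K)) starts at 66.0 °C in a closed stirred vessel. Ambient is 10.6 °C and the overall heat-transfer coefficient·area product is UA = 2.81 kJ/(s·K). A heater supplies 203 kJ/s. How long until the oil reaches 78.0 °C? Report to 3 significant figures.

Lumped-capacitance energy balance: M c_p dT/dt = UA(T_amb − T) + Q̇.
τ = M c_p/UA = 926.33 s; T_ss = T_amb + Q̇/UA = 10.6 + 203/2.81 = 82.842 °C.
T(t) = T_ss + (T₀ − T_ss)e^(−t/τ); set T = 78.0:
t = −τ ln[(T − T_ss)/(T₀ − T_ss)] = −926.33 · ln(0.28750) = 1154.7 s.

1150 s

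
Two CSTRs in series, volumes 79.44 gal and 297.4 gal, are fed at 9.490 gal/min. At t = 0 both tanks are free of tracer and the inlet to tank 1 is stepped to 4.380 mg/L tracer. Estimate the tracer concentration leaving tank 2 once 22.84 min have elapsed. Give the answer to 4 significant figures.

Species balance on tank i: dCᵢ/dt = (Cᵢ₋₁ − Cᵢ)/τᵢ with τᵢ = Vᵢ/Q.
τ₁ = 79.44/9.490 = 8.37092 min; τ₂ = 297.4/9.490 = 31.3383 min.
Tank 1: C₁ = C_in(1 − e^(−t/τ₁)). Tank 2 (τ₁ ≠ τ₂): C₂ = C_in[1 − (τ₁ e^(−t/τ₁) − τ₂ e^(−t/τ₂))/(τ₁ − τ₂)].
At t = 22.84: e^(−t/τ₁) = 0.0653176, e^(−t/τ₂) = 0.482477.
C₂ = 4.380·[1 − (8.37092·0.0653176 − 31.3383·0.482477)/(-22.9673)] = 4.380·0.365481 = 1.60080 mg/L.

1.601 mg/L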